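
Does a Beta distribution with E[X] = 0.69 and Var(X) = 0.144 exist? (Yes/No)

Yes

For any Beta, Var(X) < E[X]·(1−E[X]).
Here μ(1−μ) = 0.69×0.31 = 0.2139, and 0.144 < 0.2139.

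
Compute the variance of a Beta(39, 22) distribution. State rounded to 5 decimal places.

μ = 39/61 = 0.639344; Var = μ(1−μ)/(α+β+1) = 0.2305832/62 = 0.00372.

0.00372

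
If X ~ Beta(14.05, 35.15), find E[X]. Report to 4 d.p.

0.2856

E[X] = α/(α+β) = 14.05/49.20 = 0.2856.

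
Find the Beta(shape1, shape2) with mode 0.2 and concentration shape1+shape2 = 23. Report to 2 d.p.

shape1 = 5.20, shape2 = 17.80

For shape1,shape2>1 the mode is (shape1−1)/(shape1+shape2−2), so shape1 = mode·(κ−2)+1 = 0.2×21+1 = 5.20.
And shape2 = (1−mode)·(κ−2)+1 = 0.8×21+1 = 17.80.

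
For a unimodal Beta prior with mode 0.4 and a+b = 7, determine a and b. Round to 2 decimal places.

Mode = (a−1)/(κ−2) with κ = a+b, so a−1 = 0.4·5 = 2.00.
a = 3.00; b = κ − a = 4.00.

a = 3.00, b = 4.00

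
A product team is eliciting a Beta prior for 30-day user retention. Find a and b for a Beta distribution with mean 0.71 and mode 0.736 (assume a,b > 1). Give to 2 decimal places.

With s = a+b: μ = a/s and mode = (a−1)/(s−2). Eliminating a = μs,
μs − 1 = m(s−2) ⇒ s(μ−m) = 1−2m ⇒ s = -0.472/-0.026 = 18.1538.
So a = μs = 12.89, b = (1−μ)s = 5.26.

a = 12.89, b = 5.26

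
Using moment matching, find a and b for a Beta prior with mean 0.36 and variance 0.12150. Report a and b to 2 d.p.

Let s = a+b. The Beta variance is μ(1−μ)/(s+1).
So s+1 = μ(1−μ)/σ² = (0.36×0.64)/0.12150 = 0.2304/0.12150 = 1.8963, giving s = 0.8963.
Then a = μs = 0.36×0.8963 = 0.32 and b = (1−μ)s = 0.64×0.8963 = 0.57.

a = 0.32, b = 0.57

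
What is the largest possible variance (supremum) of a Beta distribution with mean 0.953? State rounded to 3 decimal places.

0.045

Var = μ(1−μ)/(α+β+1), which approaches μ(1−μ) as α+β → 0.
So the supremum is μ(1−μ) = 0.953×0.047 = 0.045.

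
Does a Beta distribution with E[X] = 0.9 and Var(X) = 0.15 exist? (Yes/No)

No

For any Beta, Var(X) < E[X]·(1−E[X]).
Here μ(1−μ) = 0.9×0.1 = 0.09, and 0.15 ≥ 0.09.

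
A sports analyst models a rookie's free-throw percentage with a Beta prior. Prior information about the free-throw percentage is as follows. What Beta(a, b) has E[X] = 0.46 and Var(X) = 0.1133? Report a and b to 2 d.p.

Let s = a+b. The Beta variance is μ(1−μ)/(s+1).
So s+1 = μ(1−μ)/σ² = (0.46×0.54)/0.1133 = 0.2484/0.1133 = 2.1924, giving s = 1.1924.
Then a = μs = 0.46×1.1924 = 0.55 and b = (1−μ)s = 0.54×1.1924 = 0.64.

a = 0.55, b = 0.64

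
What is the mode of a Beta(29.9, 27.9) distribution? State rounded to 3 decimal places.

0.518

The density x^(α−1)(1−x)^(β−1) is maximised at (α−1)/(α+β−2) = 28.9/55.8 = 0.518.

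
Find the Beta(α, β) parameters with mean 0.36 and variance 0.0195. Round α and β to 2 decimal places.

α = 3.89, β = 6.92

By moment matching, α+β = μ(1−μ)/σ² − 1 = (0.36·0.64)/0.0195 − 1 = 11.8154 − 1 = 10.8154.
Since α/(α+β) = μ, α = 0.36·10.8154 = 3.89 and β = 0.64·10.8154 = 6.92.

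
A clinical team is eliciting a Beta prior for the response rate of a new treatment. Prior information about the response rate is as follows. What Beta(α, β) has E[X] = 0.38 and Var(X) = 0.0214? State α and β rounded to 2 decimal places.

Let s = α+β. The Beta variance is μ(1−μ)/(s+1).
So s+1 = μ(1−μ)/σ² = (0.38×0.62)/0.0214 = 0.2356/0.0214 = 11.0093, giving s = 10.0093.
Then α = μs = 0.38×10.0093 = 3.80 and β = (1−μ)s = 0.62×10.0093 = 6.21.

α = 3.80, β = 6.21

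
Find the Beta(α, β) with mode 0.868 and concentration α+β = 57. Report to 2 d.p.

α = 48.74, β = 8.26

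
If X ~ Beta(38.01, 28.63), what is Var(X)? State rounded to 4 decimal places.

Var = αβ/[(α+β)²(α+β+1)] = (38.01×28.63)/(66.64²×67.64) = 1088.2263/300381.772544 = 0.0036.

0.0036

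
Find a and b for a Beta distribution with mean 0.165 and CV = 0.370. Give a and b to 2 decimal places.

a = 5.93, b = 30.03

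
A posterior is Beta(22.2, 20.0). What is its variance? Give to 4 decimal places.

Var = αβ/[(α+β)²(α+β+1)] = (22.2×20.0)/(42.2²×43.2) = 444.00/76932.288 = 0.0058.

0.0058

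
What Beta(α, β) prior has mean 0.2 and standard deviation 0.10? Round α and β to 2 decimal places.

α = 3.00, β = 12.00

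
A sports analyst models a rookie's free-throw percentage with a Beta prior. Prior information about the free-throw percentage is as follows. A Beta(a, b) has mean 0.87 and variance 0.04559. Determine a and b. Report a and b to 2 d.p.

By moment matching, a+b = μ(1−μ)/σ² − 1 = (0.87·0.13)/0.04559 − 1 = 2.4808 − 1 = 1.4808.
Since a/(a+b) = μ, a = 0.87·1.4808 = 1.29 and b = 0.13·1.4808 = 0.19.

a = 1.29, b = 0.19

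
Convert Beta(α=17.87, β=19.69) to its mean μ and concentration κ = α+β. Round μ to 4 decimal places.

μ = 0.4758, κ = 37.56

κ = α+β = 17.87+19.69 = 37.56; μ = α/κ = 17.87/37.56 = 0.4758.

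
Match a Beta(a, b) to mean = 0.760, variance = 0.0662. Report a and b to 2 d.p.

Let s = a+b. The Beta variance is μ(1−μ)/(s+1).
So s+1 = μ(1−μ)/σ² = (0.760×0.240)/0.0662 = 0.182400/0.0662 = 2.7553, giving s = 1.7553.
Then a = μs = 0.760×1.7553 = 1.33 and b = (1−μ)s = 0.240×1.7553 = 0.42.

a = 1.33, b = 0.42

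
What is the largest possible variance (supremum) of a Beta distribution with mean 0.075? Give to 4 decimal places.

Var = μ(1−μ)/(α+β+1), which approaches μ(1−μ) as α+β → 0.
So the supremum is μ(1−μ) = 0.075×0.925 = 0.0694.

0.0694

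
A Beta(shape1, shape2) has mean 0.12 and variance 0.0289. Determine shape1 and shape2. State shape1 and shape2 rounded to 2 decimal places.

Write ν = shape1+shape2; then shape1 = μν and Var = μ(1−μ)/(ν+1).
ν = μ(1−μ)/Var − 1 = 0.1056/0.0289 − 1 = 2.6540.
shape1 = 0.12·2.6540 = 0.32, shape2 = 0.88·2.6540 = 2.34.

shape1 = 0.32, shape2 = 2.34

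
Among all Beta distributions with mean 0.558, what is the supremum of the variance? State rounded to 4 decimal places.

0.2466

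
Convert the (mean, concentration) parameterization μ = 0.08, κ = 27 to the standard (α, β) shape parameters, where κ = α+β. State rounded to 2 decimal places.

α = 2.16, β = 24.84

α = μκ = 0.08×27 = 2.16 and β = (1−μ)κ = 0.92×27 = 24.84.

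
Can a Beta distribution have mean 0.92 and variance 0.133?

No

A Beta with mean μ has variance μ(1−μ)/(α+β+1) < μ(1−μ).
Here μ(1−μ) = 0.92×0.08 = 0.0736, and 0.133 ≥ 0.0736.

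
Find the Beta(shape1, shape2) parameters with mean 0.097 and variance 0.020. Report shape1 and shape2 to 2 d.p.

shape1 = 0.33, shape2 = 3.05

By moment matching, shape1+shape2 = μ(1−μ)/σ² − 1 = (0.097·0.903)/0.020 − 1 = 4.3796 − 1 = 3.3796.
Since shape1/(shape1+shape2) = μ, shape1 = 0.097·3.3796 = 0.33 and shape2 = 0.903·3.3796 = 3.05.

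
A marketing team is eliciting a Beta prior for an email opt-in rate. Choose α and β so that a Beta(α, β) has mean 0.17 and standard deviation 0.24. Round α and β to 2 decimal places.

Variance = 0.24² = 0.0576. The moment-matching identity α+β = μ(1−μ)/Var − 1 gives
α+β = 0.1411/0.0576 − 1 = 1.4497, so α = μ·1.4497 = 0.25 and β = (1−μ)·1.4497 = 1.20.

α = 0.25, β = 1.20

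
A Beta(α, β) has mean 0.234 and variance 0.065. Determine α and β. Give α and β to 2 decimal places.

α = 0.41, β = 1.35

By moment matching, α+β = μ(1−μ)/σ² − 1 = (0.234·0.766)/0.065 − 1 = 2.7576 − 1 = 1.7576.
Since α/(α+β) = μ, α = 0.234·1.7576 = 0.41 and β = 0.766·1.7576 = 1.35.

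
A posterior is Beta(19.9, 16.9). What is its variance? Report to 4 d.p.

Var = αβ/[(α+β)²(α+β+1)] = (19.9×16.9)/(36.8²×37.8) = 336.31/51190.272 = 0.0066.

0.0066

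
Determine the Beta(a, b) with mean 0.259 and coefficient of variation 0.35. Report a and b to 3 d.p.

Var = (CV·μ)² = (0.35×0.259)² = 0.008217.
a+b = μ(1−μ)/Var − 1 = 0.191919/0.008217 − 1 = 22.3551.
Thus a = 0.259·22.3551 = 5.790 and b = 0.741·22.3551 = 16.565.

a = 5.790, b = 16.565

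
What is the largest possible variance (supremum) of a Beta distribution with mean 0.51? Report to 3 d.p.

0.250

Var = μ(1−μ)/(α+β+1), which approaches μ(1−μ) as α+β → 0.
So the supremum is μ(1−μ) = 0.51×0.49 = 0.250.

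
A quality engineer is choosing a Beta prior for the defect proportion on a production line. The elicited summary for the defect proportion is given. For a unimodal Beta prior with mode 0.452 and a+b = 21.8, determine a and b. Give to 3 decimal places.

Mode = (a−1)/(κ−2) with κ = a+b, so a−1 = 0.452·19.8 = 8.950.
a = 9.950; b = κ − a = 11.850.

a = 9.950, b = 11.850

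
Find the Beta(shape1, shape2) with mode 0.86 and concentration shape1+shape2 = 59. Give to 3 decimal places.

For shape1,shape2>1 the mode is (shape1−1)/(shape1+shape2−2), so shape1 = mode·(κ−2)+1 = 0.86×57+1 = 50.020.
And shape2 = (1−mode)·(κ−2)+1 = 0.14×57+1 = 8.980.

shape1 = 50.020, shape2 = 8.980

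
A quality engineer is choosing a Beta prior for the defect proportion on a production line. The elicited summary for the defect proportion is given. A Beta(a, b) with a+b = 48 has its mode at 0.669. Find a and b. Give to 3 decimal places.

a = 31.774, b = 16.226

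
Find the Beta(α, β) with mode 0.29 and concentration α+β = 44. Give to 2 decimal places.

α = 13.18, β = 30.82

For α,β>1 the mode is (α−1)/(α+β−2), so α = mode·(κ−2)+1 = 0.29×42+1 = 13.18.
And β = (1−mode)·(κ−2)+1 = 0.71×42+1 = 30.82.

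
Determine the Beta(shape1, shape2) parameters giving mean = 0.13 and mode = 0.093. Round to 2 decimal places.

Let s = shape1+shape2. Mean gives shape1 = μs = 0.13s; mode gives (shape1−1)/(s−2) = 0.093.
Substituting: 0.13s − 1 = 0.093(s−2) = 0.093s − 0.186, so 0.037s = 0.814 and s = 22.0000.
Then shape1 = 0.13×22.0000 = 2.86 and shape2 = s−shape1 = 19.14.

shape1 = 2.86, shape2 = 19.14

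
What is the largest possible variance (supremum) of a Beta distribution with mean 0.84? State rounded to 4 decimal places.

For fixed mean μ the Beta variance is μ(1−μ)/(α+β+1), increasing as α+β decreases.
Its least upper bound (not attained) is μ(1−μ) = 0.84·0.16 = 0.1344.

0.1344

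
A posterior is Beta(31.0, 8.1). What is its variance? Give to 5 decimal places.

Var = αβ/[(α+β)²(α+β+1)] = (31.0×8.1)/(39.1²×40.1) = 251.10/61305.281 = 0.00410.

0.00410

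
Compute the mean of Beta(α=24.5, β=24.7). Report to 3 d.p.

0.498

The Beta mean is α/(α+β) = 24.5/(24.5+24.7) = 0.498.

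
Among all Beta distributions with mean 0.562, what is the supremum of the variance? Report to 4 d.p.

For fixed mean μ the Beta variance is μ(1−μ)/(α+β+1), increasing as α+β decreases.
Its least upper bound (not attained) is μ(1−μ) = 0.562·0.438 = 0.2462.

0.2462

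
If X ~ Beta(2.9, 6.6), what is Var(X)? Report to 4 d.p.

0.0202

Var = αβ/[(α+β)²(α+β+1)] = (2.9×6.6)/(9.5²×10.5) = 19.14/947.625 = 0.0202.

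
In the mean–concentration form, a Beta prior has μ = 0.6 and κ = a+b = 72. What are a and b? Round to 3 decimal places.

Split κ in proportion μ : (1−μ): a = 0.6·72 = 43.200, b = 72 − 43.200 = 28.800.

a = 43.200, b = 28.800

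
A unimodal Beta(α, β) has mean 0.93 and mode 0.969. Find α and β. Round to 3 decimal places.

α = 22.368, β = 1.684

Let s = α+β. Mean gives α = μs = 0.93s; mode gives (α−1)/(s−2) = 0.969.
Substituting: 0.93s − 1 = 0.969(s−2) = 0.969s − 1.938, so -0.039s = -0.938 and s = 24.0513.
Then α = 0.93×24.0513 = 22.368 and β = s−α = 1.684.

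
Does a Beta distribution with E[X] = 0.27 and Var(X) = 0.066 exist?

Yes

For any Beta, Var(X) < E[X]·(1−E[X]).
Here μ(1−μ) = 0.27×0.73 = 0.1971, and 0.066 < 0.1971.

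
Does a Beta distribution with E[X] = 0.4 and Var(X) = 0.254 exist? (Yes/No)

For any Beta, Var(X) < E[X]·(1−E[X]).
Here μ(1−μ) = 0.4×0.6 = 0.24, and 0.254 ≥ 0.24.

No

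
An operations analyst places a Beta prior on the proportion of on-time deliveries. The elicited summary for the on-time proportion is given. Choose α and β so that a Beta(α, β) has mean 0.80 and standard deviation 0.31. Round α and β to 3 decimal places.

α = 0.532, β = 0.133

First σ² = 0.0961. Setting α = μn, β = (1−μ)n with n = α+β,
μ(1−μ)/(n+1) = 0.0961 ⇒ n+1 = 0.1600/0.0961 = 1.6649 ⇒ n = 0.6649.
Hence α = 0.80×0.6649 = 0.532, β = 0.20×0.6649 = 0.133.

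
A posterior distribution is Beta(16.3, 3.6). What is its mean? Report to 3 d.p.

0.819

E[X] = α/(α+β) = 16.3/19.9 = 0.819.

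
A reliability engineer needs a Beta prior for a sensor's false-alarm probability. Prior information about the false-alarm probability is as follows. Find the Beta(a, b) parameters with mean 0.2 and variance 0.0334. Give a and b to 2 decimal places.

a = 0.76, b = 3.03

Write ν = a+b; then a = μν and Var = μ(1−μ)/(ν+1).
ν = μ(1−μ)/Var − 1 = 0.16/0.0334 − 1 = 3.7904.
a = 0.2·3.7904 = 0.76, b = 0.8·3.7904 = 3.03.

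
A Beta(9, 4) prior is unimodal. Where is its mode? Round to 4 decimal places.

0.7273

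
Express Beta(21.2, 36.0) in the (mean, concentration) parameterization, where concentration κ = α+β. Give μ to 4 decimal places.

κ = α+β = 21.2+36.0 = 57.2; μ = α/κ = 21.2/57.2 = 0.3706.

μ = 0.3706, κ = 57.2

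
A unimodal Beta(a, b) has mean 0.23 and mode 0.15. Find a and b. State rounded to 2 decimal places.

a = 2.01, b = 6.74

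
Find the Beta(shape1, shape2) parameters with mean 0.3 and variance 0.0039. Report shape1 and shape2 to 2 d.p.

shape1 = 15.85, shape2 = 36.99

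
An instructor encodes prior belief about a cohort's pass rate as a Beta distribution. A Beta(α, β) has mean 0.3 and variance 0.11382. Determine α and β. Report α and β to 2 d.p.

α = 0.25, β = 0.59

Write ν = α+β; then α = μν and Var = μ(1−μ)/(ν+1).
ν = μ(1−μ)/Var − 1 = 0.21/0.11382 − 1 = 0.8450.
α = 0.3·0.8450 = 0.25, β = 0.7·0.8450 = 0.59.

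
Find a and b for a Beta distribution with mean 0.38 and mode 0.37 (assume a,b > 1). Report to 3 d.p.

Let s = a+b. Mean gives a = μs = 0.38s; mode gives (a−1)/(s−2) = 0.37.
Substituting: 0.38s − 1 = 0.37(s−2) = 0.37s − 0.74, so 0.01s = 0.26 and s = 26.0000.
Then a = 0.38×26.0000 = 9.880 and b = s−a = 16.120.

a = 9.880, b = 16.120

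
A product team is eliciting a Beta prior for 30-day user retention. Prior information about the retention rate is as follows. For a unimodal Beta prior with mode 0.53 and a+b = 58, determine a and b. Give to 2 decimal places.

a = 30.68, b = 27.32

Mode = (a−1)/(κ−2) with κ = a+b, so a−1 = 0.53·56 = 29.68.
a = 30.68; b = κ − a = 27.32.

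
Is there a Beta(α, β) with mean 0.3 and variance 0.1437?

The Beta variance bound is σ² < μ(1−μ).
Here μ(1−μ) = 0.3×0.7 = 0.21, and 0.1437 < 0.21.

Yes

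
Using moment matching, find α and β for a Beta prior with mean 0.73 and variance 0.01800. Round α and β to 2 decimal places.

By moment matching, α+β = μ(1−μ)/σ² − 1 = (0.73·0.27)/0.01800 − 1 = 10.9500 − 1 = 9.9500.
Since α/(α+β) = μ, α = 0.73·9.9500 = 7.26 and β = 0.27·9.9500 = 2.69.

α = 7.26, β = 2.69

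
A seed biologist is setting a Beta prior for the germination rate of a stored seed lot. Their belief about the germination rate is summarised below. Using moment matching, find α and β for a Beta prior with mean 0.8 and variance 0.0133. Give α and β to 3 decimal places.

α = 8.824, β = 2.206

Let s = α+β. The Beta variance is μ(1−μ)/(s+1).
So s+1 = μ(1−μ)/σ² = (0.8×0.2)/0.0133 = 0.16/0.0133 = 12.0301, giving s = 11.0301.
Then α = μs = 0.8×11.0301 = 8.824 and β = (1−μ)s = 0.2×11.0301 = 2.206.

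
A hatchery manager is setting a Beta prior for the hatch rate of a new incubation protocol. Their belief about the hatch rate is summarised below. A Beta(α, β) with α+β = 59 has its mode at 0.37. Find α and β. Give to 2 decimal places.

α = 22.09, β = 36.91

Mode = (α−1)/(κ−2) with κ = α+β, so α−1 = 0.37·57 = 21.09.
α = 22.09; β = κ − α = 36.91.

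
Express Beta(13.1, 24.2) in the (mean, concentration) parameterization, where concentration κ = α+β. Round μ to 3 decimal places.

μ = 0.351, κ = 37.3

κ = α+β = 13.1+24.2 = 37.3; μ = α/κ = 13.1/37.3 = 0.351.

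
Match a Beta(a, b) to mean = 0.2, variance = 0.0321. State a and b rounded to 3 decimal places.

Let s = a+b. The Beta variance is μ(1−μ)/(s+1).
So s+1 = μ(1−μ)/σ² = (0.2×0.8)/0.0321 = 0.16/0.0321 = 4.9844, giving s = 3.9844.
Then a = μs = 0.2×3.9844 = 0.797 and b = (1−μ)s = 0.8×3.9844 = 3.188.

a = 0.797, b = 3.188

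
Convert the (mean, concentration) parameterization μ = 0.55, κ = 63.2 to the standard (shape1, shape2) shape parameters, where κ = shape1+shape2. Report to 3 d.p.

shape1 = 34.760, shape2 = 28.440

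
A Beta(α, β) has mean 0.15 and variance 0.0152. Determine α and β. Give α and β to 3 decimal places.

α = 1.108, β = 6.280

By moment matching, α+β = μ(1−μ)/σ² − 1 = (0.15·0.85)/0.0152 − 1 = 8.3882 − 1 = 7.3882.
Since α/(α+β) = μ, α = 0.15·7.3882 = 1.108 and β = 0.85·7.3882 = 6.280.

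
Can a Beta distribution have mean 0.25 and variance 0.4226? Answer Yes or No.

A Beta with mean μ has variance μ(1−μ)/(α+β+1) < μ(1−μ).
Here μ(1−μ) = 0.25×0.75 = 0.1875, and 0.4226 ≥ 0.1875.

No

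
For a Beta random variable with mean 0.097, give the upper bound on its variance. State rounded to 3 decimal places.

0.088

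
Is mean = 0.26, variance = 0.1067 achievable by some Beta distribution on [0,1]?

Yes

A Beta with mean μ has variance μ(1−μ)/(α+β+1) < μ(1−μ).
Here μ(1−μ) = 0.26×0.74 = 0.1924, and 0.1067 < 0.1924.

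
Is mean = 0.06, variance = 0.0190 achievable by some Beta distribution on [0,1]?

Yes

The Beta variance bound is σ² < μ(1−μ).
Here μ(1−μ) = 0.06×0.94 = 0.0564, and 0.0190 < 0.0564.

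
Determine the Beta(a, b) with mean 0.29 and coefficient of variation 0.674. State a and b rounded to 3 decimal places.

a = 1.273, b = 3.116

Var = (CV·μ)² = (0.674×0.29)² = 0.038205.
a+b = μ(1−μ)/Var − 1 = 0.2059/0.038205 − 1 = 4.3894.
Thus a = 0.29·4.3894 = 1.273 and b = 0.71·4.3894 = 3.116.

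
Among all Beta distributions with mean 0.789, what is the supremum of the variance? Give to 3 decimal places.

For fixed mean μ the Beta variance is μ(1−μ)/(α+β+1), increasing as α+β decreases.
Its least upper bound (not attained) is μ(1−μ) = 0.789·0.211 = 0.166.

0.166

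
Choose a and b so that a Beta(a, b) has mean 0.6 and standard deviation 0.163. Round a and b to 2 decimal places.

a = 4.82, b = 3.21

Variance = 0.163² = 0.026569. The moment-matching identity a+b = μ(1−μ)/Var − 1 gives
a+b = 0.24/0.026569 − 1 = 8.0331, so a = μ·8.0331 = 4.82 and b = (1−μ)·8.0331 = 3.21.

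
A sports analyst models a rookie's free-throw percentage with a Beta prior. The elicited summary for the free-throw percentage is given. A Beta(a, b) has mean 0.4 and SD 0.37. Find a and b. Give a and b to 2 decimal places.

a = 0.30, b = 0.45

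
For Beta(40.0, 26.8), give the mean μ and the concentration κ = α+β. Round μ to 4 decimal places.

κ = α+β = 40.0+26.8 = 66.8; μ = α/κ = 40.0/66.8 = 0.5988.

μ = 0.5988, κ = 66.8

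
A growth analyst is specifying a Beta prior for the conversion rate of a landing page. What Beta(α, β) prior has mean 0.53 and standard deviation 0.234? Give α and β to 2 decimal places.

α = 1.88, β = 1.67

First σ² = 0.054756. Setting α = μn, β = (1−μ)n with n = α+β,
μ(1−μ)/(n+1) = 0.054756 ⇒ n+1 = 0.2491/0.054756 = 4.5493 ⇒ n = 3.5493.
Hence α = 0.53×3.5493 = 1.88, β = 0.47×3.5493 = 1.67.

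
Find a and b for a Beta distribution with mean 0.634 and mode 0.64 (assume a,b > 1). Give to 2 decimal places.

Let s = a+b. Mean gives a = μs = 0.634s; mode gives (a−1)/(s−2) = 0.64.
Substituting: 0.634s − 1 = 0.64(s−2) = 0.64s − 1.28, so -0.006s = -0.28 and s = 46.6667.
Then a = 0.634×46.6667 = 29.59 and b = s−a = 17.08.

a = 29.59, b = 17.08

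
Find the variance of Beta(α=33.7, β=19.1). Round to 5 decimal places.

Var = αβ/[(α+β)²(α+β+1)] = (33.7×19.1)/(52.8²×53.8) = 643.67/149985.792 = 0.00429.

0.00429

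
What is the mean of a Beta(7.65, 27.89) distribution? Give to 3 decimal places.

The Beta mean is α/(α+β) = 7.65/(7.65+27.89) = 0.215.

0.215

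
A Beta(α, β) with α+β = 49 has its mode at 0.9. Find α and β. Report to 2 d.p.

α = 43.30, β = 5.70

Since the density peak of Beta(α,β) is at (α−1)/(α+β−2),
α = 1 + 0.9(49−2) = 43.30 and β = 49 − 43.30 = 5.70.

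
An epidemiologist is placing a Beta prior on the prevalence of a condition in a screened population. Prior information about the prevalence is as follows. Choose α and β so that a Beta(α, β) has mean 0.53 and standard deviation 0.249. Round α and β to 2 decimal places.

Variance = 0.249² = 0.062001. The moment-matching identity α+β = μ(1−μ)/Var − 1 gives
α+β = 0.2491/0.062001 − 1 = 3.0177, so α = μ·3.0177 = 1.60 and β = (1−μ)·3.0177 = 1.42.

α = 1.60, β = 1.42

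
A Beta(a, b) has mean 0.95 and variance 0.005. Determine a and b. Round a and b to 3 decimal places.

a = 8.075, b = 0.425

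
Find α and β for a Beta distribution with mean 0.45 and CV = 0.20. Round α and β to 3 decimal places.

α = 13.300, β = 16.256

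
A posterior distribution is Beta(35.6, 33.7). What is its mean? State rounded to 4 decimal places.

0.5137

The Beta mean is α/(α+β) = 35.6/(35.6+33.7) = 0.5137.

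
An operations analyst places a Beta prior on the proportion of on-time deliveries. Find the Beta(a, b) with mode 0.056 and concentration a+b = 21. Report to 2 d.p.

a = 2.06, b = 18.94

Since the density peak of Beta(a,b) is at (a−1)/(a+b−2),
a = 1 + 0.056(21−2) = 2.06 and b = 21 − 2.06 = 18.94.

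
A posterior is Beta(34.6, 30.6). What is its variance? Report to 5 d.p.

Var = αβ/[(α+β)²(α+β+1)] = (34.6×30.6)/(65.2²×66.2) = 1058.76/281418.848 = 0.00376.

0.00376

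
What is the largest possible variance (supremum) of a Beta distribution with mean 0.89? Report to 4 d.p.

0.0979

Var = μ(1−μ)/(α+β+1), which approaches μ(1−μ) as α+β → 0.
So the supremum is μ(1−μ) = 0.89×0.11 = 0.0979.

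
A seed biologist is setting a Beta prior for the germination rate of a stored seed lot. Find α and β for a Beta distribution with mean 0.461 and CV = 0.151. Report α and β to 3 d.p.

α = 23.178, β = 27.100

σ = CV·μ = 0.151×0.461 = 0.06961, so σ² = 0.004846.
s+1 = μ(1−μ)/σ² = 0.248479/0.004846 = 51.2783, so s = α+β = 50.2783.
α = μs = 23.178, β = (1−μ)s = 27.100.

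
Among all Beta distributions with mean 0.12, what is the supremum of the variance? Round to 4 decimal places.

Var = μ(1−μ)/(α+β+1), which approaches μ(1−μ) as α+β → 0.
So the supremum is μ(1−μ) = 0.12×0.88 = 0.1056.

0.1056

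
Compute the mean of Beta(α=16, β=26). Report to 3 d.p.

E[X] = α/(α+β) = 16/42 = 0.381.

0.381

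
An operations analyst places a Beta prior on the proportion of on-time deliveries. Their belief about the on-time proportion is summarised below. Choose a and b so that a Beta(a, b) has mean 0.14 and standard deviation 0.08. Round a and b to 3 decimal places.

a = 2.494, b = 15.319

Variance = 0.08² = 0.0064. The moment-matching identity a+b = μ(1−μ)/Var − 1 gives
a+b = 0.1204/0.0064 − 1 = 17.8125, so a = μ·17.8125 = 2.494 and b = (1−μ)·17.8125 = 15.319.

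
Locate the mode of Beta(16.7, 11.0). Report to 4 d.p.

0.6109

With α,β > 1, mode = (α−1)/(α+β−2) = 15.7/25.7 = 0.6109.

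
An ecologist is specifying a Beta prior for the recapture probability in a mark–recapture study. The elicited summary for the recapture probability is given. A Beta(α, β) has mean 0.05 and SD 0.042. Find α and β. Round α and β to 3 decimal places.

σ² = 0.042² = 0.001764.
With s = α+β, Var = μ(1−μ)/(s+1), so s+1 = (0.05×0.95)/0.001764 = 26.9274 and s = 25.9274.
α = μs = 1.296, β = (1−μ)s = 24.631.

α = 1.296, β = 24.631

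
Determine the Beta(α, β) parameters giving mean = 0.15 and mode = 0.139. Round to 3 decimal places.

Let s = α+β. Mean gives α = μs = 0.15s; mode gives (α−1)/(s−2) = 0.139.
Substituting: 0.15s − 1 = 0.139(s−2) = 0.139s − 0.278, so 0.011s = 0.722 and s = 65.6364.
Then α = 0.15×65.6364 = 9.845 and β = s−α = 55.791.

α = 9.845, β = 55.791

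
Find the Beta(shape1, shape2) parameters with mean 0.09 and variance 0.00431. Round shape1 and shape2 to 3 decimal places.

shape1 = 1.620, shape2 = 16.382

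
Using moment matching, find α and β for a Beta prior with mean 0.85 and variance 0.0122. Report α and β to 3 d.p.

By moment matching, α+β = μ(1−μ)/σ² − 1 = (0.85·0.15)/0.0122 − 1 = 10.4508 − 1 = 9.4508.
Since α/(α+β) = μ, α = 0.85·9.4508 = 8.033 and β = 0.15·9.4508 = 1.418.

α = 8.033, β = 1.418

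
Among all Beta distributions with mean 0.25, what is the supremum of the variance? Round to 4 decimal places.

For fixed mean μ the Beta variance is μ(1−μ)/(α+β+1), increasing as α+β decreases.
Its least upper bound (not attained) is μ(1−μ) = 0.25·0.75 = 0.1875.

0.1875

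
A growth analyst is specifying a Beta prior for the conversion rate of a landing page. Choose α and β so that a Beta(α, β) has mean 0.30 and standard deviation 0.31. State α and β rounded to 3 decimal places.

α = 0.356, β = 0.830

Variance = 0.31² = 0.0961. The moment-matching identity α+β = μ(1−μ)/Var − 1 gives
α+β = 0.2100/0.0961 − 1 = 1.1852, so α = μ·1.1852 = 0.356 and β = (1−μ)·1.1852 = 0.830.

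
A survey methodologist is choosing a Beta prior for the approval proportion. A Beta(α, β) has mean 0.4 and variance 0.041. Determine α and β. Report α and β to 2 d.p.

By moment matching, α+β = μ(1−μ)/σ² − 1 = (0.4·0.6)/0.041 − 1 = 5.8537 − 1 = 4.8537.
Since α/(α+β) = μ, α = 0.4·4.8537 = 1.94 and β = 0.6·4.8537 = 2.91.

α = 1.94, β = 2.91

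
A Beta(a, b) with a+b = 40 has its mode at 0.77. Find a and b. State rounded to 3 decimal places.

Since the density peak of Beta(a,b) is at (a−1)/(a+b−2),
a = 1 + 0.77(40−2) = 30.260 and b = 40 − 30.260 = 9.740.

a = 30.260, b = 9.740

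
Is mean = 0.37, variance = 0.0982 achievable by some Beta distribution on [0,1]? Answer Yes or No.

Yes

For any Beta, Var(X) < E[X]·(1−E[X]).
Here μ(1−μ) = 0.37×0.63 = 0.2331, and 0.0982 < 0.2331.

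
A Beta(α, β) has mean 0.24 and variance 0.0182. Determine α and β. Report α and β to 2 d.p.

Let s = α+β. The Beta variance is μ(1−μ)/(s+1).
So s+1 = μ(1−μ)/σ² = (0.24×0.76)/0.0182 = 0.1824/0.0182 = 10.0220, giving s = 9.0220.
Then α = μs = 0.24×9.0220 = 2.17 and β = (1−μ)s = 0.76×9.0220 = 6.86.

α = 2.17, β = 6.86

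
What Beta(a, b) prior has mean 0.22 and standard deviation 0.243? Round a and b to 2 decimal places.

a = 0.42, b = 1.49

Variance = 0.243² = 0.059049. The moment-matching identity a+b = μ(1−μ)/Var − 1 gives
a+b = 0.1716/0.059049 − 1 = 1.9061, so a = μ·1.9061 = 0.42 and b = (1−μ)·1.9061 = 1.49.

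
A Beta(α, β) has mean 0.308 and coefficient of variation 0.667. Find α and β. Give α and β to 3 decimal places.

Var = (CV·μ)² = (0.667×0.308)² = 0.042204.
α+β = μ(1−μ)/Var − 1 = 0.213136/0.042204 − 1 = 4.0501.
Thus α = 0.308·4.0501 = 1.247 and β = 0.692·4.0501 = 2.803.

α = 1.247, β = 2.803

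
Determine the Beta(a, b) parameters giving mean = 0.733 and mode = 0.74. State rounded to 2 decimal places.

Let s = a+b. Mean gives a = μs = 0.733s; mode gives (a−1)/(s−2) = 0.74.
Substituting: 0.733s − 1 = 0.74(s−2) = 0.74s − 1.48, so -0.007s = -0.48 and s = 68.5714.
Then a = 0.733×68.5714 = 50.26 and b = s−a = 18.31.

a = 50.26, b = 18.31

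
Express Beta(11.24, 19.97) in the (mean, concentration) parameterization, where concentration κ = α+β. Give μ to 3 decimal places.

κ = α+β = 11.24+19.97 = 31.21; μ = α/κ = 11.24/31.21 = 0.360.

μ = 0.360, κ = 31.21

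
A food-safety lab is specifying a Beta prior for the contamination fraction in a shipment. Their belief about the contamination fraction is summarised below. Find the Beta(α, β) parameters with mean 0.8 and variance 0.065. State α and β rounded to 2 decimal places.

α = 1.17, β = 0.29

By moment matching, α+β = μ(1−μ)/σ² − 1 = (0.8·0.2)/0.065 − 1 = 2.4615 − 1 = 1.4615.
Since α/(α+β) = μ, α = 0.8·1.4615 = 1.17 and β = 0.2·1.4615 = 0.29.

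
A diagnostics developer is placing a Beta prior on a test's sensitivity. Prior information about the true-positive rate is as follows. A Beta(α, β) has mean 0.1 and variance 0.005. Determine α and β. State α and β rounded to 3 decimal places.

Write ν = α+β; then α = μν and Var = μ(1−μ)/(ν+1).
ν = μ(1−μ)/Var − 1 = 0.09/0.005 − 1 = 17.0000.
α = 0.1·17.0000 = 1.700, β = 0.9·17.0000 = 15.300.

α = 1.700, β = 15.300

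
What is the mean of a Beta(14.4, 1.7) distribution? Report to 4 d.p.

The Beta mean is α/(α+β) = 14.4/(14.4+1.7) = 0.8944.

0.8944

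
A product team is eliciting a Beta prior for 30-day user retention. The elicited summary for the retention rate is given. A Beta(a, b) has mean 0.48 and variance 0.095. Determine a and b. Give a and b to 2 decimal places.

a = 0.78, b = 0.85

Let s = a+b. The Beta variance is μ(1−μ)/(s+1).
So s+1 = μ(1−μ)/σ² = (0.48×0.52)/0.095 = 0.2496/0.095 = 2.6274, giving s = 1.6274.
Then a = μs = 0.48×1.6274 = 0.78 and b = (1−μ)s = 0.52×1.6274 = 0.85.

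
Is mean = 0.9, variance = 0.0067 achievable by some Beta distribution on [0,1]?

A Beta with mean μ has variance μ(1−μ)/(α+β+1) < μ(1−μ).
Here μ(1−μ) = 0.9×0.1 = 0.09, and 0.0067 < 0.09.

Yes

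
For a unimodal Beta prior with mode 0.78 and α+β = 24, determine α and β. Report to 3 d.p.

α = 18.160, β = 5.840

For α,β>1 the mode is (α−1)/(α+β−2), so α = mode·(κ−2)+1 = 0.78×22+1 = 18.160.
And β = (1−mode)·(κ−2)+1 = 0.22×22+1 = 5.840.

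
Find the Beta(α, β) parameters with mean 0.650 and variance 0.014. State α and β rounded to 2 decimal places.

Let s = α+β. The Beta variance is μ(1−μ)/(s+1).
So s+1 = μ(1−μ)/σ² = (0.650×0.350)/0.014 = 0.227500/0.014 = 16.2500, giving s = 15.2500.
Then α = μs = 0.650×15.2500 = 9.91 and β = (1−μ)s = 0.350×15.2500 = 5.34.

α = 9.91, β = 5.34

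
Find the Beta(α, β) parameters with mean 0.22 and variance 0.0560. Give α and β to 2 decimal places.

α = 0.45, β = 1.61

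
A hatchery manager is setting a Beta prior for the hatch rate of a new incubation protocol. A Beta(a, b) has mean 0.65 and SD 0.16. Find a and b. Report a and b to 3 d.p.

a = 5.126, b = 2.760

Variance = 0.16² = 0.0256. The moment-matching identity a+b = μ(1−μ)/Var − 1 gives
a+b = 0.2275/0.0256 − 1 = 7.8867, so a = μ·7.8867 = 5.126 and b = (1−μ)·7.8867 = 2.760.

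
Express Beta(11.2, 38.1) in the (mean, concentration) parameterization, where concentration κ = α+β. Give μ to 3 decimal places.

μ = 0.227, κ = 49.3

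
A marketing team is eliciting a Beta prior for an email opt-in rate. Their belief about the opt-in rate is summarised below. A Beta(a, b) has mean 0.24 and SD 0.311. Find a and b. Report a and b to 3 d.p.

a = 0.213, b = 0.673

First σ² = 0.096721. Setting a = μn, b = (1−μ)n with n = a+b,
μ(1−μ)/(n+1) = 0.096721 ⇒ n+1 = 0.1824/0.096721 = 1.8858 ⇒ n = 0.8858.
Hence a = 0.24×0.8858 = 0.213, b = 0.76×0.8858 = 0.673.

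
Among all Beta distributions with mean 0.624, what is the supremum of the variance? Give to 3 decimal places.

0.235

For fixed mean μ the Beta variance is μ(1−μ)/(α+β+1), increasing as α+β decreases.
Its least upper bound (not attained) is μ(1−μ) = 0.624·0.376 = 0.235.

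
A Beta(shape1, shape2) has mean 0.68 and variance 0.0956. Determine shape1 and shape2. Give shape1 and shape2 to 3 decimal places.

By moment matching, shape1+shape2 = μ(1−μ)/σ² − 1 = (0.68·0.32)/0.0956 − 1 = 2.2762 − 1 = 1.2762.
Since shape1/(shape1+shape2) = μ, shape1 = 0.68·1.2762 = 0.868 and shape2 = 0.32·1.2762 = 0.408.

shape1 = 0.868, shape2 = 0.408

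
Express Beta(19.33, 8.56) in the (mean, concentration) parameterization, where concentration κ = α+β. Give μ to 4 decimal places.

κ = α+β = 19.33+8.56 = 27.89; μ = α/κ = 19.33/27.89 = 0.6931.

μ = 0.6931, κ = 27.89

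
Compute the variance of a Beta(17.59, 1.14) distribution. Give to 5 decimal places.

α+β = 18.73 and αβ = 20.0526, so Var = αβ/[(α+β)²(α+β+1)] = 20.0526/6921.538517 = 0.00290.

0.00290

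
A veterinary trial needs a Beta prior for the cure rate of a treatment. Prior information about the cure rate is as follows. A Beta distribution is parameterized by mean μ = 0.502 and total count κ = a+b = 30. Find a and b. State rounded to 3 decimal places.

a = μκ = 0.502×30 = 15.060 and b = (1−μ)κ = 0.498×30 = 14.940.

a = 15.060, b = 14.940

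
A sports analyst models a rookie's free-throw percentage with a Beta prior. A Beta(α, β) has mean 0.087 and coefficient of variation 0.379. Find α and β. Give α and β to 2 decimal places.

σ = CV·μ = 0.379×0.087 = 0.03297, so σ² = 0.001087.
s+1 = μ(1−μ)/σ² = 0.079431/0.001087 = 73.0589, so s = α+β = 72.0589.
α = μs = 6.27, β = (1−μ)s = 65.79.

α = 6.27, β = 65.79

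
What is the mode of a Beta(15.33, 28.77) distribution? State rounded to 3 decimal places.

0.340

The density x^(α−1)(1−x)^(β−1) is maximised at (α−1)/(α+β−2) = 14.33/42.10 = 0.340.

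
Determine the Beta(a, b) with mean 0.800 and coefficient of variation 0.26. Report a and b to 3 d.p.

a = 2.159, b = 0.540

σ = CV·μ = 0.26×0.800 = 0.20800, so σ² = 0.043264.
s+1 = μ(1−μ)/σ² = 0.160000/0.043264 = 3.6982, so s = a+b = 2.6982.
a = μs = 2.159, b = (1−μ)s = 0.540.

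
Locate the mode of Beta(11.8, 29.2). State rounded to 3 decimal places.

The density x^(α−1)(1−x)^(β−1) is maximised at (α−1)/(α+β−2) = 10.8/39.0 = 0.277.

0.277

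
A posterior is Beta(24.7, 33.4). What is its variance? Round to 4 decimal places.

0.0041

μ = 24.7/58.1 = 0.425129; Var = μ(1−μ)/(α+β+1) = 0.2443943/59.1 = 0.0041.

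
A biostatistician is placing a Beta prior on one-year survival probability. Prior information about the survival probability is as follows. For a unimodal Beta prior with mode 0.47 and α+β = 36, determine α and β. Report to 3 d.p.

Mode = (α−1)/(κ−2) with κ = α+β, so α−1 = 0.47·34 = 15.980.
α = 16.980; β = κ − α = 19.020.

α = 16.980, β = 19.020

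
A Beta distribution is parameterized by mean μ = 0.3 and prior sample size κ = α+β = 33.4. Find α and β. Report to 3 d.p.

Split κ in proportion μ : (1−μ): α = 0.3·33.4 = 10.020, β = 33.4 − 10.020 = 23.380.

α = 10.020, β = 23.380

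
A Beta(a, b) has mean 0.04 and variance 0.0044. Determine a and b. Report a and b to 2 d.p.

a = 0.31, b = 7.42

By moment matching, a+b = μ(1−μ)/σ² − 1 = (0.04·0.96)/0.0044 − 1 = 8.7273 − 1 = 7.7273.
Since a/(a+b) = μ, a = 0.04·7.7273 = 0.31 and b = 0.96·7.7273 = 7.42.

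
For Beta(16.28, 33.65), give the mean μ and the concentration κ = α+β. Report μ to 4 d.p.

κ = α+β = 16.28+33.65 = 49.93; μ = α/κ = 16.28/49.93 = 0.3261.

μ = 0.3261, κ = 49.93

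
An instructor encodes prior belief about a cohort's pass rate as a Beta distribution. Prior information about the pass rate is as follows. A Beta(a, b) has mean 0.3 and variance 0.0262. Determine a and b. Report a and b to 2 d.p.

a = 2.10, b = 4.91

Let s = a+b. The Beta variance is μ(1−μ)/(s+1).
So s+1 = μ(1−μ)/σ² = (0.3×0.7)/0.0262 = 0.21/0.0262 = 8.0153, giving s = 7.0153.
Then a = μs = 0.3×7.0153 = 2.10 and b = (1−μ)s = 0.7×7.0153 = 4.91.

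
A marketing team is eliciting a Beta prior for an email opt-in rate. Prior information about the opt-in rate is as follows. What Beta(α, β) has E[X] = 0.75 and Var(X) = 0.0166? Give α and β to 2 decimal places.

α = 7.72, β = 2.57

Let s = α+β. The Beta variance is μ(1−μ)/(s+1).
So s+1 = μ(1−μ)/σ² = (0.75×0.25)/0.0166 = 0.1875/0.0166 = 11.2952, giving s = 10.2952.
Then α = μs = 0.75×10.2952 = 7.72 and β = (1−μ)s = 0.25×10.2952 = 2.57.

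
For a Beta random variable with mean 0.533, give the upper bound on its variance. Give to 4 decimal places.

For fixed mean μ the Beta variance is μ(1−μ)/(α+β+1), increasing as α+β decreases.
Its least upper bound (not attained) is μ(1−μ) = 0.533·0.467 = 0.2489.

0.2489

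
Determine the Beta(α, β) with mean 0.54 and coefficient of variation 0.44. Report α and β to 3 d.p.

α = 1.836, β = 1.564

σ = CV·μ = 0.44×0.54 = 0.23760, so σ² = 0.056454.
s+1 = μ(1−μ)/σ² = 0.2484/0.056454 = 4.4001, so s = α+β = 3.4001.
α = μs = 1.836, β = (1−μ)s = 1.564.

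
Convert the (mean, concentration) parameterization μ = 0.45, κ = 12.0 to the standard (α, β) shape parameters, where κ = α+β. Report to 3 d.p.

α = 5.400, β = 6.600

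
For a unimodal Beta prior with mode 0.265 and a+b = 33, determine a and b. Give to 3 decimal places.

Since the density peak of Beta(a,b) is at (a−1)/(a+b−2),
a = 1 + 0.265(33−2) = 9.215 and b = 33 − 9.215 = 23.785.

a = 9.215, b = 23.785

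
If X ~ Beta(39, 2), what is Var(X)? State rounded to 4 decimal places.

Var = αβ/[(α+β)²(α+β+1)] = (39×2)/(41²×42) = 78/70602 = 0.0011.

0.0011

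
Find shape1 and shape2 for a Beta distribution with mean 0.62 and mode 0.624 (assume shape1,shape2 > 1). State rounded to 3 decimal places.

Let s = shape1+shape2. Mean gives shape1 = μs = 0.62s; mode gives (shape1−1)/(s−2) = 0.624.
Substituting: 0.62s − 1 = 0.624(s−2) = 0.624s − 1.248, so -0.004s = -0.248 and s = 62.0000.
Then shape1 = 0.62×62.0000 = 38.440 and shape2 = s−shape1 = 23.560.

shape1 = 38.440, shape2 = 23.560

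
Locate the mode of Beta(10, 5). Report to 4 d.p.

0.6923

With α,β > 1, mode = (α−1)/(α+β−2) = 9/13 = 0.6923.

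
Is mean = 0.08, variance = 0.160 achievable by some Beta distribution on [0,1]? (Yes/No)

For any Beta, Var(X) < E[X]·(1−E[X]).
Here μ(1−μ) = 0.08×0.92 = 0.0736, and 0.160 ≥ 0.0736.

No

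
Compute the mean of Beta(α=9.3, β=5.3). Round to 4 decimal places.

0.6370

E[X] = α/(α+β) = 9.3/14.6 = 0.6370.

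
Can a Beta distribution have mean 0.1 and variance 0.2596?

The Beta variance bound is σ² < μ(1−μ).
Here μ(1−μ) = 0.1×0.9 = 0.09, and 0.2596 ≥ 0.09.

No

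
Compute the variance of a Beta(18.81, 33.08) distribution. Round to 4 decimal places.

α+β = 51.89 and αβ = 622.2348, so Var = αβ/[(α+β)²(α+β+1)] = 622.2348/142410.138369 = 0.0044.

0.0044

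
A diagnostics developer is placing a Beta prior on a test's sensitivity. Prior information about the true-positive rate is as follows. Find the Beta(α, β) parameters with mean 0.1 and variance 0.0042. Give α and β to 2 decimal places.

α = 2.04, β = 18.39

Let s = α+β. The Beta variance is μ(1−μ)/(s+1).
So s+1 = μ(1−μ)/σ² = (0.1×0.9)/0.0042 = 0.09/0.0042 = 21.4286, giving s = 20.4286.
Then α = μs = 0.1×20.4286 = 2.04 and β = (1−μ)s = 0.9×20.4286 = 18.39.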